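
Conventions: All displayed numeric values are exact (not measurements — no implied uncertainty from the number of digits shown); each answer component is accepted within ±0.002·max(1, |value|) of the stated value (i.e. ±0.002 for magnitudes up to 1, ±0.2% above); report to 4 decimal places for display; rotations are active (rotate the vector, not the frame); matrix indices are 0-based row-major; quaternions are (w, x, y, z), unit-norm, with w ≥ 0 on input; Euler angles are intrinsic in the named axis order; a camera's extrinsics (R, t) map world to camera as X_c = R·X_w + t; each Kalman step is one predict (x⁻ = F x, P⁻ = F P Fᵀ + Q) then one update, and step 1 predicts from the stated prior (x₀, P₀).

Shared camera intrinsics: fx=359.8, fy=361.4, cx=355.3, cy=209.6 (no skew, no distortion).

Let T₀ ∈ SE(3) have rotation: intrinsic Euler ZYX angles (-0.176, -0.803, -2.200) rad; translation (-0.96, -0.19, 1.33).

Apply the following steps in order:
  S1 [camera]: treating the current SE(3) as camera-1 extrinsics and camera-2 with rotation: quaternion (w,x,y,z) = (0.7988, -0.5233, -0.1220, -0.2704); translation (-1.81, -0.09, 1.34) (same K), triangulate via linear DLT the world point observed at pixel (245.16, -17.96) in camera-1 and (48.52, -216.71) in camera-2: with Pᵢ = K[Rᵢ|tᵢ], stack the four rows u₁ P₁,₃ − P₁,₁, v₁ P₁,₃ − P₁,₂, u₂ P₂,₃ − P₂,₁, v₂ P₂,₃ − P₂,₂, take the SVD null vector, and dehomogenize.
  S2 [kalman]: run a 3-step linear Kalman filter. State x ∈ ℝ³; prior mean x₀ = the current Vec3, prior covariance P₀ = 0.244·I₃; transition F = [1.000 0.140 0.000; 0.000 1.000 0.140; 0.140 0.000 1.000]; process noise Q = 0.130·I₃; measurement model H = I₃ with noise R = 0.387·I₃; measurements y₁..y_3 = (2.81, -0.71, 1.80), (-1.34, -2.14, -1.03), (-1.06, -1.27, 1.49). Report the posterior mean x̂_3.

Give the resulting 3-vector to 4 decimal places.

result = (-0.3270, -1.1933, 0.5268)

after S1 (triangulate): (0.9579, 0.4647, -1.0420)
after S2 (kf_track): (-0.3270, -1.1933, 0.5268)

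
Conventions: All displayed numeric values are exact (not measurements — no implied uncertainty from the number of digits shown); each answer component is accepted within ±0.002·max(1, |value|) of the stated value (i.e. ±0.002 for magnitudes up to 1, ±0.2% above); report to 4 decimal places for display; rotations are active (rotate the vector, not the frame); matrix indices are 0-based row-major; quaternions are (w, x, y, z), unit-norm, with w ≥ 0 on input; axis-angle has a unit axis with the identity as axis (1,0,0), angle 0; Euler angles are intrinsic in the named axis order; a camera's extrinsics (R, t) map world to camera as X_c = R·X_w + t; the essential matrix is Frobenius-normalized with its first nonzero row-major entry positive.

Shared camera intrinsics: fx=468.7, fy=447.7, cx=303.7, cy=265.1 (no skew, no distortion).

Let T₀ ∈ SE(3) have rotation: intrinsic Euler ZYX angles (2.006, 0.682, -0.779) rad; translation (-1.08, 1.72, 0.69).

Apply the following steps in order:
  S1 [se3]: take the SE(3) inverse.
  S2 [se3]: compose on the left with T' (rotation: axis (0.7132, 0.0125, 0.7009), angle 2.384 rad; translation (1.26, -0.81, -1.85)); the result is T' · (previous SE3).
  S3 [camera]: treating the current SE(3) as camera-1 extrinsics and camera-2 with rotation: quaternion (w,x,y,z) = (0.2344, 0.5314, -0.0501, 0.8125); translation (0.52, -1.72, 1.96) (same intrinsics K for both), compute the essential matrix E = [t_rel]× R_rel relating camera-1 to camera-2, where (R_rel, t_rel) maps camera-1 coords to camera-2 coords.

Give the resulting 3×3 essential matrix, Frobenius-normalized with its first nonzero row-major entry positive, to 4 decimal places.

matrix = [0.1917 -0.2974 0.5486; 0.0268 0.0648 -0.2914; 0.5473 -0.3104 -0.2968]

after S1 (invert_se3): R=[-0.3273 0.7039 -0.6303; -0.4586 -0.7016 -0.5454; -0.8262 0.1106 0.5524], t=(-1.1293, 1.0878, -1.4636)
after S2 (compose_se3): R=[-0.5559 0.5302 0.6402; 0.5628 0.8069 -0.1795; -0.6117 0.2605 -0.7469], t=(-0.6940, -1.4662, -2.4433)
after S3 (essential): [0.1917 -0.2974 0.5486; 0.0268 0.0648 -0.2914; 0.5473 -0.3104 -0.2968]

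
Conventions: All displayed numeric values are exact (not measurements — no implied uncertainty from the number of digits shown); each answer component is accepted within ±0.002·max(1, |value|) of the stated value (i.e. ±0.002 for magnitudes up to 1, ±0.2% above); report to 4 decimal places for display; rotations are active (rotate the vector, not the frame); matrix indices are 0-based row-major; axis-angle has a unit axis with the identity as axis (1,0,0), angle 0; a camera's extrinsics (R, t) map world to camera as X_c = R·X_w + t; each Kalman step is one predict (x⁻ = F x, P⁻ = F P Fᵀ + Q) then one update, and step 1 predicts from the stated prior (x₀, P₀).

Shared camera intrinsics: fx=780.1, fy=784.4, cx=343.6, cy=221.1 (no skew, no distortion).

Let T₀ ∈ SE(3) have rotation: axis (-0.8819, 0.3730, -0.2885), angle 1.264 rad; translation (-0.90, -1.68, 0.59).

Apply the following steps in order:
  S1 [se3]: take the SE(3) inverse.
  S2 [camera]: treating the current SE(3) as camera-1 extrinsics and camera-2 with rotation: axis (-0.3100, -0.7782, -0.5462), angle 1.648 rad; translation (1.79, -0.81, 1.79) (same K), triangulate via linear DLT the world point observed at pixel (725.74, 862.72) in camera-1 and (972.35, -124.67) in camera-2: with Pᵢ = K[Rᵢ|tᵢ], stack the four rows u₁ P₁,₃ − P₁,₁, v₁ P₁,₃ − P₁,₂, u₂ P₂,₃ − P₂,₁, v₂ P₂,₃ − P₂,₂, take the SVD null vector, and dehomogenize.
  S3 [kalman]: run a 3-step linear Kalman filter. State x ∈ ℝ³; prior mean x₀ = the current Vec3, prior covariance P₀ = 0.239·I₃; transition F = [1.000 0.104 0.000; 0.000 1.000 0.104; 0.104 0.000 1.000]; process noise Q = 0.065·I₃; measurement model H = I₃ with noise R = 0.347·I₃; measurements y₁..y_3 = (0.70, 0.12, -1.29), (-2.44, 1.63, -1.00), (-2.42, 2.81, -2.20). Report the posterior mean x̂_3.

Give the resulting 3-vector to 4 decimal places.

result = (-0.9207, 1.3126, -1.4077)

after S1 (invert_se3): R=[0.8448 -0.5046 -0.1780; 0.0454 0.3991 -0.9158; 0.5332 0.7656 0.3600], t=(0.0176, 1.2516, 1.5536)
after S2 (triangulate): (1.7669, 0.6093, -0.7006)
after S3 (kf_track): (-0.9207, 1.3126, -1.4077)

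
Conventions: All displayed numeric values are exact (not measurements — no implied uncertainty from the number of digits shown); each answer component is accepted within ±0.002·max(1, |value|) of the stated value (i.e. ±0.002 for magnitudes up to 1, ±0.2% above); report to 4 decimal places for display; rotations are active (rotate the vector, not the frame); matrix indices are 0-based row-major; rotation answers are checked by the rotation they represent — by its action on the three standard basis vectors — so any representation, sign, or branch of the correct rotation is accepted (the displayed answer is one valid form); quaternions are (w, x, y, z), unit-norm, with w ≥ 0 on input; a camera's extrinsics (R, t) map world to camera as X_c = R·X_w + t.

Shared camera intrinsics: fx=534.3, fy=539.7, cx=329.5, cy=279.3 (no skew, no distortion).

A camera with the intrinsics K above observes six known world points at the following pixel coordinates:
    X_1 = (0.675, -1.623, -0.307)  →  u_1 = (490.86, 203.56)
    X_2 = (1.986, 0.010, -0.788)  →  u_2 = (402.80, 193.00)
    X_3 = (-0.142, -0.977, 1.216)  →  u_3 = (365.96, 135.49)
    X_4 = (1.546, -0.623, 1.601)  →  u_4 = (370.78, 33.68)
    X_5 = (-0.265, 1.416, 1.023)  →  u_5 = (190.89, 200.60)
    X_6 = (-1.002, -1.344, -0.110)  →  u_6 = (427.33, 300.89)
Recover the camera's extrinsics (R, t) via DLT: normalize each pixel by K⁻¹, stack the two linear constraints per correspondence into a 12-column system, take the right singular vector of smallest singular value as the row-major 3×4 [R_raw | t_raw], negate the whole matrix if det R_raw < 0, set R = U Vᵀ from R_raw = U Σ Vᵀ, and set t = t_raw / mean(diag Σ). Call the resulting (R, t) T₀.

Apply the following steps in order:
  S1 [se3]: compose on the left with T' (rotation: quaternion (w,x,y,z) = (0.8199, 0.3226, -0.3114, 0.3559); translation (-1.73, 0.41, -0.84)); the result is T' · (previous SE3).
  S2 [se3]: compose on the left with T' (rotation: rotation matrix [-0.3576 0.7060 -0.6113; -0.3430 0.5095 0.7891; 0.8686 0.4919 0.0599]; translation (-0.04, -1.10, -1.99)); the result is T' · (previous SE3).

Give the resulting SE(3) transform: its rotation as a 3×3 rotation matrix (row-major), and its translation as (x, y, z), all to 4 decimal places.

source (pnp_recover): camera pose = R=[0.3464 -0.8385 -0.4206; -0.6897 0.0763 -0.7201; 0.6359 0.5395 -0.5519], t=(0.0800, -0.4700, 6.2503)
after S1 (compose_se3): R=[0.5539 -0.6749 0.4876; -0.7162 -0.6849 -0.1344; 0.4247 -0.2747 -0.8627], t=(-3.0735, -4.5046, 2.8118)
after S2 (compose_se3): R=[-0.9633 -0.0742 0.2581; -0.2198 -0.3343 -0.9165; 0.1543 -0.9396 0.3057], t=(-3.8398, -0.1221, -6.7069)

rotation (matrix) = ((-0.9633, -0.0742, 0.2581), (-0.2198, -0.3343, -0.9165), (0.1543, -0.9396, 0.3057)), translation = (-3.8398, -0.1221, -6.7069)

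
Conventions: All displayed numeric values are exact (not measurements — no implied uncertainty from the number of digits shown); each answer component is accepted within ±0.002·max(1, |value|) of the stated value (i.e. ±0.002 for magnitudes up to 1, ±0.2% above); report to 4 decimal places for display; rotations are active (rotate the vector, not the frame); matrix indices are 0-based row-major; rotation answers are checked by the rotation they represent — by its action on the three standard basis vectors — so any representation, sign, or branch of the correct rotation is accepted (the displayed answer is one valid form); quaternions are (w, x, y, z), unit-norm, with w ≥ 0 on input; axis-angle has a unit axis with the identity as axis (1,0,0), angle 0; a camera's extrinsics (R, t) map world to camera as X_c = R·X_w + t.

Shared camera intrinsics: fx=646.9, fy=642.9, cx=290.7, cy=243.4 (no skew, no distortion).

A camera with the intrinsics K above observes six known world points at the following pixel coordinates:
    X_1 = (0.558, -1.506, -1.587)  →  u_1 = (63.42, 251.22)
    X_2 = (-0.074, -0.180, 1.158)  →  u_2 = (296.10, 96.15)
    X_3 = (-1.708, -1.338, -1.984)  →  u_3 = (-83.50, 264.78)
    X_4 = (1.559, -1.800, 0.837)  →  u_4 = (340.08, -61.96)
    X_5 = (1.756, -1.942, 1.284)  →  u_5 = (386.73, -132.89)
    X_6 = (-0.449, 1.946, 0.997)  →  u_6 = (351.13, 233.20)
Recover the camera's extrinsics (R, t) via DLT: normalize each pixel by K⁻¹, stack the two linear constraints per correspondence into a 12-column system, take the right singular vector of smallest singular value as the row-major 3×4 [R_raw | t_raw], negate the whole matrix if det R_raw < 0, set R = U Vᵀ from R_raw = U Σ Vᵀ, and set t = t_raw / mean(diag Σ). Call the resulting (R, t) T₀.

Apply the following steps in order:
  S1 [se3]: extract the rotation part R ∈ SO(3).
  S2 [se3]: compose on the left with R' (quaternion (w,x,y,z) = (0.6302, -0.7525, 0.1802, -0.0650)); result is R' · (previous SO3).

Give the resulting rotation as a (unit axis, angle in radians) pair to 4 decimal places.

source (pnp_recover): camera pose = R=[0.7351 0.4879 0.4707; 0.1245 0.5854 -0.8011; -0.6664 0.6475 0.3696], t=(-0.3500, -0.4100, 5.9801)
after S1 (rot_of_se3): [0.7351 0.4879 0.4707; 0.1245 0.5854 -0.8011; -0.6664 0.6475 0.3696]
after S2 (compose_so3): [0.4411 0.5517 0.7079; -0.8935 0.3442 0.2884; -0.0845 -0.7597 0.6447]

rotation (axis_angle) = ((-0.5366, 0.4057, -0.7399), 1.3541)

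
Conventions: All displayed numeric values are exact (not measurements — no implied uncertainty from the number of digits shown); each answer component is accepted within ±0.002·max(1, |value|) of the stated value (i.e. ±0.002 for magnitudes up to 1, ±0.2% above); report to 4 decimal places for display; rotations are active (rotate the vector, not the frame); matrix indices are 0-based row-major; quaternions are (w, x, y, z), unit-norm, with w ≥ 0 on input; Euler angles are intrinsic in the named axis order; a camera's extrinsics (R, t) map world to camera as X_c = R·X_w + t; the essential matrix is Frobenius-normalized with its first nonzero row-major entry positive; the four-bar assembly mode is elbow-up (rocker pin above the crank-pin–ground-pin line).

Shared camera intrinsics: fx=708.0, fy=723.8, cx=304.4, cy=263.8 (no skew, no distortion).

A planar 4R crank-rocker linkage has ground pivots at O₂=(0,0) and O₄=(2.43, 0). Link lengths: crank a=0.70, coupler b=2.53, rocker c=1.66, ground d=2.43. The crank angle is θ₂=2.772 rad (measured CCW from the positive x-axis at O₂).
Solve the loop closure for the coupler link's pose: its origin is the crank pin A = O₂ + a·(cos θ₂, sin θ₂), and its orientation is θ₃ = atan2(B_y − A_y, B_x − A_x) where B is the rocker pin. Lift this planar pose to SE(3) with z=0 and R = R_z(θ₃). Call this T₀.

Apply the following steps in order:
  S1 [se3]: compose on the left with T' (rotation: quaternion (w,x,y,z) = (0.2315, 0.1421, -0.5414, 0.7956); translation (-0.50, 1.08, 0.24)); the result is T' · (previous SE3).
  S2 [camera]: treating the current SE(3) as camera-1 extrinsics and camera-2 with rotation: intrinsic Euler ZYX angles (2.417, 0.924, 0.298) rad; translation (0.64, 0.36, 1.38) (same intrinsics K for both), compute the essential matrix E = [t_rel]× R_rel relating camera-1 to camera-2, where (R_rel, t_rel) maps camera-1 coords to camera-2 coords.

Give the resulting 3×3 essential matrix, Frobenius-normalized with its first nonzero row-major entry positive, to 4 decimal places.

matrix = [0.4704 0.0925 -0.5111; 0.2523 0.4585 0.3703; -0.1888 -0.2295 -0.0981]

source (fourbar_fk): coupler pose = R=[0.8852 -0.4652 0.0000; 0.4652 0.8852 0.0000; 0.0000 0.0000 1.0000], t=(-0.6527, 0.2529, 0.0000)
after S1 (compose_se3): R=[-0.9975 -0.0658 -0.0246; 0.0473 -0.3711 -0.9274; 0.0519 -0.9263 0.3733], t=(-0.0757, 0.8625, -0.2725)
after S2 (essential): [0.4704 0.0925 -0.5111; 0.2523 0.4585 0.3703; -0.1888 -0.2295 -0.0981]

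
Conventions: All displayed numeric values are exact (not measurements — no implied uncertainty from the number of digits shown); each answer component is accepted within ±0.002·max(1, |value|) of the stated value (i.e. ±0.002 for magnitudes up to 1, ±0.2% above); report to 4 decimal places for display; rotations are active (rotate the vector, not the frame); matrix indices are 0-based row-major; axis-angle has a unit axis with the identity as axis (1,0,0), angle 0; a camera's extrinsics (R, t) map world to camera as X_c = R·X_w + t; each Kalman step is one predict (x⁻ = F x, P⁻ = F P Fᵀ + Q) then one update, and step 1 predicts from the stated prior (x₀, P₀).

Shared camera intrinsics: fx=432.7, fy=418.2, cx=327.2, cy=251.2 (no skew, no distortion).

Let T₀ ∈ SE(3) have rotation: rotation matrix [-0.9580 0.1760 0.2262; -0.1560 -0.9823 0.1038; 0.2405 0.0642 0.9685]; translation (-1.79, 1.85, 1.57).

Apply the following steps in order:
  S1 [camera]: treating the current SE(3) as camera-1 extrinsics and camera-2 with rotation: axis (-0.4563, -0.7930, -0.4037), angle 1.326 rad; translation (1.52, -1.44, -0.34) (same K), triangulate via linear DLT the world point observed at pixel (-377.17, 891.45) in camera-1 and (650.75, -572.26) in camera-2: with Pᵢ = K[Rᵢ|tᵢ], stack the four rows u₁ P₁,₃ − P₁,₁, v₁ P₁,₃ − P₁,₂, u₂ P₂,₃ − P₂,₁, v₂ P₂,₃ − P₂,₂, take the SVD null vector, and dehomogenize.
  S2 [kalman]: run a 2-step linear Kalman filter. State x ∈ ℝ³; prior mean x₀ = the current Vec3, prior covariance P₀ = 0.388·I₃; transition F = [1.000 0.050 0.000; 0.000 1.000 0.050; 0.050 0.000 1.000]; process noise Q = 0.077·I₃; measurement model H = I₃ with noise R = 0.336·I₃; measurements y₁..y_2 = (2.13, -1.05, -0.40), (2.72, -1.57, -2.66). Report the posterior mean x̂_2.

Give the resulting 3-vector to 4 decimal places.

after S1 (triangulate): (1.3535, -1.4595, 0.2277)
after S2 (kf_track): (2.1268, -1.3962, -1.1871)

result = (2.1268, -1.3962, -1.1871)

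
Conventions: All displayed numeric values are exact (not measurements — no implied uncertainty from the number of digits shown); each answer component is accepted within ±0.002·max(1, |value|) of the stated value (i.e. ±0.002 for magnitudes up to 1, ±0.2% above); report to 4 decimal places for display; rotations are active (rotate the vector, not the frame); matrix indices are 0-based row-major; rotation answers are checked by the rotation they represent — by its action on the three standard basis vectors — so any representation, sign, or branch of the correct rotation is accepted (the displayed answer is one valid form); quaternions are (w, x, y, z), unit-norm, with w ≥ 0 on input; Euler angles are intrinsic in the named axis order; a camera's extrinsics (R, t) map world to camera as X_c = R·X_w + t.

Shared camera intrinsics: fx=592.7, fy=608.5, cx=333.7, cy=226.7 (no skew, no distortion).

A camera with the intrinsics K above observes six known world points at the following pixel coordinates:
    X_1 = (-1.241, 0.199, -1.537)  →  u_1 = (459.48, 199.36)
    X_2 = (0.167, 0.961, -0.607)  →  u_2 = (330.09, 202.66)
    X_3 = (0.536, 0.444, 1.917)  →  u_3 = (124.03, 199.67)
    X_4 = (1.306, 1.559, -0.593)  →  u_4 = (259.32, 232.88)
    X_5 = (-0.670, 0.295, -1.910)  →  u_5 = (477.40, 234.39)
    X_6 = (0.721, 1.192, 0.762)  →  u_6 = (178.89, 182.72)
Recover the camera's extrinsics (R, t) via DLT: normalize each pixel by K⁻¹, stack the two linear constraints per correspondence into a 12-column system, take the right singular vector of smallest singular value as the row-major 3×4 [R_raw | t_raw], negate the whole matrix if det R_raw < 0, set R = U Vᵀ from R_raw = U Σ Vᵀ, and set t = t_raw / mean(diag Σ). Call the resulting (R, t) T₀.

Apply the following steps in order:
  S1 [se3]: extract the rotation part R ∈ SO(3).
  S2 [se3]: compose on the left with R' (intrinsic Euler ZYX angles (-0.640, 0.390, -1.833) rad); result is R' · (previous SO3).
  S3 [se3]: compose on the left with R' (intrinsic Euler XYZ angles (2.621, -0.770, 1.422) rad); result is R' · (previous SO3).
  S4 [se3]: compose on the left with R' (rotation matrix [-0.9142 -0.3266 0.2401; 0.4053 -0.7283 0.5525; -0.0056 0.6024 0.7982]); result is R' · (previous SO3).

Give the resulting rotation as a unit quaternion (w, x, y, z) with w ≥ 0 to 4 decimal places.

source (pnp_recover): camera pose = R=[-0.4473 -0.0548 -0.8927; 0.6297 -0.7281 -0.2709; -0.6351 -0.6833 0.3602], t=(-0.4504, 0.1999, 6.8098)
after S1 (rot_of_se3): [-0.4473 -0.0548 -0.8927; 0.6297 -0.7281 -0.2709; -0.6351 -0.6833 0.3602]
after S2 (compose_so3): [-0.9309 -0.0536 -0.3613; -0.2751 -0.5476 0.7902; -0.2402 0.8350 0.4950]
after S3 (compose_so3): [0.2635 -0.1982 -0.9441; 0.8734 -0.3665 0.3207; -0.4096 -0.9090 0.0766]
after S4 (compose_so3): [-0.6244 0.0827 0.7767; -0.7556 -0.3157 -0.5739; 0.1977 -0.9453 0.2596]

rotation (quat) = (0.2826, -0.3285, 0.5122, -0.7416)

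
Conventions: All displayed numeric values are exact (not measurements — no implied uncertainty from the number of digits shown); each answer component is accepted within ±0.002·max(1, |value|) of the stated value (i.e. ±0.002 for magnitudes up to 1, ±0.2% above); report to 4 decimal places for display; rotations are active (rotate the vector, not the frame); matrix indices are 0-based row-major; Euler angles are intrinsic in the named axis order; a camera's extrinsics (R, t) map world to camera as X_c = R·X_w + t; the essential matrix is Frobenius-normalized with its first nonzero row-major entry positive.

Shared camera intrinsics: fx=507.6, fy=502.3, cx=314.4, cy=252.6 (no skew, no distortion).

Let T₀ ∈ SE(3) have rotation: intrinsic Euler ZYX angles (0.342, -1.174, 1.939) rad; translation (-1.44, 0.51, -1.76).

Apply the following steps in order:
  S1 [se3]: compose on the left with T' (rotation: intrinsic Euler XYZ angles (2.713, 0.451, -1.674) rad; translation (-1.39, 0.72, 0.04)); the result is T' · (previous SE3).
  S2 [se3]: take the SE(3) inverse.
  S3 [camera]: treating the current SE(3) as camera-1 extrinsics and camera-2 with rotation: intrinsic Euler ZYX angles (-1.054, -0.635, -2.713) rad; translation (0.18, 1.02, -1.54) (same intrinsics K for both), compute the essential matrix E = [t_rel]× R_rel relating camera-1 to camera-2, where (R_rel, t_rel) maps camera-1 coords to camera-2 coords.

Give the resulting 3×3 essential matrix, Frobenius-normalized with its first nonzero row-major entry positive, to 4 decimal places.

after S1 (compose_se3): R=[0.4843 -0.3408 -0.8058; 0.0131 -0.9181 0.3961; -0.8748 -0.2024 -0.4401], t=(-1.5670, 0.2421, 2.3141)
after S2 (invert_se3): R=[0.4843 0.0131 -0.8748; -0.3408 -0.9181 -0.2024; -0.8058 0.3961 -0.4401], t=(2.7801, 0.1566, -0.3401)
after S3 (essential): [0.1164 0.6499 0.2157; 0.1199 -0.2662 0.6088; 0.0613 0.0454 0.2361]

matrix = [0.1164 0.6499 0.2157; 0.1199 -0.2662 0.6088; 0.0613 0.0454 0.2361]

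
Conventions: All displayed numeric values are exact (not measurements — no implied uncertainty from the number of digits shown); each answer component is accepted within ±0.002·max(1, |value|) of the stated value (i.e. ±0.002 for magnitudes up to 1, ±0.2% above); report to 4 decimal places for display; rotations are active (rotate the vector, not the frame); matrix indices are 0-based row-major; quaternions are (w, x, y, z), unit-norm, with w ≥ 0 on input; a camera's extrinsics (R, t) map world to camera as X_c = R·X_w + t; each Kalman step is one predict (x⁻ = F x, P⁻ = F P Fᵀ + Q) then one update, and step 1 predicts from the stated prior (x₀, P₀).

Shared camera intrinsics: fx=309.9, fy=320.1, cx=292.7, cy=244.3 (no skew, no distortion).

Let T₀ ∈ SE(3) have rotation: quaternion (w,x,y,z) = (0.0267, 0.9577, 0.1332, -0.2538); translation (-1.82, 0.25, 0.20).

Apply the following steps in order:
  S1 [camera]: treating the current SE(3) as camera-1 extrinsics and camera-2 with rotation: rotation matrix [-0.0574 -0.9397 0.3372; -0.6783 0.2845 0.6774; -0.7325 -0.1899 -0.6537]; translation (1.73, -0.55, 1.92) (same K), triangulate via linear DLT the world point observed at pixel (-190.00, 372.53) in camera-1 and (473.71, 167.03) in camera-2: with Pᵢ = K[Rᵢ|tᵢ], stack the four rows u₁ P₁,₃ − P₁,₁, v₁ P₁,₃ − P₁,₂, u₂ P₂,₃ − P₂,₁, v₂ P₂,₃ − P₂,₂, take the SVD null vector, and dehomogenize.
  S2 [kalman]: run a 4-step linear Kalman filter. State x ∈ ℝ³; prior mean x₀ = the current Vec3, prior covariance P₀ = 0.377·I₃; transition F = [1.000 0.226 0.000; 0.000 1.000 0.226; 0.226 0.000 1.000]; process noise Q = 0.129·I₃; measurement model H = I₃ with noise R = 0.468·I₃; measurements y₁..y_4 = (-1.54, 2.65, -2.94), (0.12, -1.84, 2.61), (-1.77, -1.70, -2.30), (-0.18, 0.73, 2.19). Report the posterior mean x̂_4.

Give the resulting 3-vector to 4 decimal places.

result = (-0.6091, -0.2290, 0.2105)

after S1 (triangulate): (-0.7570, -0.3864, -0.9017)
after S2 (kf_track): (-0.6091, -0.2290, 0.2105)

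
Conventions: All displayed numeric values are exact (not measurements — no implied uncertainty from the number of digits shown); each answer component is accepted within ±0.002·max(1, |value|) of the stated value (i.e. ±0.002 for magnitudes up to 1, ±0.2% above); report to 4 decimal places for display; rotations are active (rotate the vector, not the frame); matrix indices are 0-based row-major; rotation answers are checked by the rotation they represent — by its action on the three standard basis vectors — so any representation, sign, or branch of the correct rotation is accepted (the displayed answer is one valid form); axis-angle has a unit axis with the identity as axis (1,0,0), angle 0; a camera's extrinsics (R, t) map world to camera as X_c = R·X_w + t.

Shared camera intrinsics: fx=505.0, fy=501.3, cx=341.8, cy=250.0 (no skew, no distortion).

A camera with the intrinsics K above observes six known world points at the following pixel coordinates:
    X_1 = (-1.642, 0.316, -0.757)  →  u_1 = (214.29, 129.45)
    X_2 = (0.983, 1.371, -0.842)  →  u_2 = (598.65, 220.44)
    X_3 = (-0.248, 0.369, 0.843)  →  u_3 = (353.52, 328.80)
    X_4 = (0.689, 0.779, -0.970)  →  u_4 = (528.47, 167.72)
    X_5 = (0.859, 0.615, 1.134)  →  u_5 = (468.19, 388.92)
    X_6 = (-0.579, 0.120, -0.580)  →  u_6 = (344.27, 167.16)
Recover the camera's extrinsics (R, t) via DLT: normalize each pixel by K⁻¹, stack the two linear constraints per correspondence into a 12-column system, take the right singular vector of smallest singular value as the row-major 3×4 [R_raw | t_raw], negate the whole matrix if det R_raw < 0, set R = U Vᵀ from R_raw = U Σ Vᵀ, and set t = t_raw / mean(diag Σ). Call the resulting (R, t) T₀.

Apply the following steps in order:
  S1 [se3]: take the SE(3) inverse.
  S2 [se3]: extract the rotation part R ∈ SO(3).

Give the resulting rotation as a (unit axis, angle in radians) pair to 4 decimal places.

source (pnp_recover): camera pose = R=[0.9861 -0.0265 -0.1639; 0.1604 0.4067 0.8994; 0.0428 -0.9132 0.4053], t=(0.5000, -0.1400, 4.6402)
after S1 (invert_se3): R=[0.9861 0.1604 0.0428; -0.0265 0.4067 -0.9132; -0.1639 0.8994 0.4053], t=(-0.6691, 4.3075, -1.6730)
after S2 (rot_of_se3): [0.9861 0.1604 0.0428; -0.0265 0.4067 -0.9132; -0.1639 0.8994 0.4053]

rotation (axis_angle) = ((0.9884, 0.1127, -0.1019), 1.1603)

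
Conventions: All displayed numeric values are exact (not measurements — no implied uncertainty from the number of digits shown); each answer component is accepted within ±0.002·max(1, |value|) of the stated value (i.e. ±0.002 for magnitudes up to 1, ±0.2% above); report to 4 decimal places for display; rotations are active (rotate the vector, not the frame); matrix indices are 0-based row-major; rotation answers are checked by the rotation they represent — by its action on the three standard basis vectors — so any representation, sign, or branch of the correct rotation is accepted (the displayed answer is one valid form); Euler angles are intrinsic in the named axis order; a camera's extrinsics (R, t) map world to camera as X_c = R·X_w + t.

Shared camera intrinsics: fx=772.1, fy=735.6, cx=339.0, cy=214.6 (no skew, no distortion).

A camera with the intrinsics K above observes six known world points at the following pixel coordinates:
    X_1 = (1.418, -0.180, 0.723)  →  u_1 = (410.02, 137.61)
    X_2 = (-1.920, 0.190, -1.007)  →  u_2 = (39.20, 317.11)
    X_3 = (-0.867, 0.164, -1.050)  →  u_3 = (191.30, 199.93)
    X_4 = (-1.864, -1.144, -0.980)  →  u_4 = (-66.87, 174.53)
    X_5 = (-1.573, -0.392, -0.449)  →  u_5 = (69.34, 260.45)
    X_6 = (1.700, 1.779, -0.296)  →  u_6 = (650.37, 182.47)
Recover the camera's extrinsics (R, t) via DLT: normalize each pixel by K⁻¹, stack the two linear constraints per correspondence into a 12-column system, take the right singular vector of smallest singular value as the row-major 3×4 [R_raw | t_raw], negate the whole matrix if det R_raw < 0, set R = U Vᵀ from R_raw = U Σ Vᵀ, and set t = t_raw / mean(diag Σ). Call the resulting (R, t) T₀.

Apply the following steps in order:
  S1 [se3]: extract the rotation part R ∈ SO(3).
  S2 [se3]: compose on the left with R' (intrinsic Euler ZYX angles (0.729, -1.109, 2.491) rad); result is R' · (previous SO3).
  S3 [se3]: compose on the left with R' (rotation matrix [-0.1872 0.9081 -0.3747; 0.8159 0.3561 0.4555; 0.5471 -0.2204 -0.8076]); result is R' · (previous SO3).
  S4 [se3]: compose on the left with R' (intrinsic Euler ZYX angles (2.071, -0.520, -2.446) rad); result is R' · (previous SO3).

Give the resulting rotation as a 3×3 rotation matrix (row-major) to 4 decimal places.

rotation (matrix) = ((0.3937, 0.9186, -0.0344), (0.9148, -0.3952, -0.0838), (-0.0906, 0.0015, -0.9959))

source (pnp_recover): camera pose = R=[0.7289 0.6839 0.0311; -0.5935 0.6087 0.5266; 0.3412 -0.4023 0.8496], t=(-0.3000, -0.1500, 5.7096)
after S1 (rot_of_se3): [0.7289 0.6839 0.0311; -0.5935 0.6087 0.5266; 0.3412 -0.4023 0.8496]
after S2 (compose_so3): [0.4866 -0.0723 0.8706; 0.7907 -0.3873 -0.4741; 0.3714 0.9191 -0.1313]
after S3 (compose_so3): [0.4878 -0.6825 -0.5443; 0.8478 0.2218 0.4817; -0.2080 -0.6964 0.6868]
after S4 (compose_so3): [0.3937 0.9186 -0.0344; 0.9148 -0.3952 -0.0838; -0.0906 0.0015 -0.9959]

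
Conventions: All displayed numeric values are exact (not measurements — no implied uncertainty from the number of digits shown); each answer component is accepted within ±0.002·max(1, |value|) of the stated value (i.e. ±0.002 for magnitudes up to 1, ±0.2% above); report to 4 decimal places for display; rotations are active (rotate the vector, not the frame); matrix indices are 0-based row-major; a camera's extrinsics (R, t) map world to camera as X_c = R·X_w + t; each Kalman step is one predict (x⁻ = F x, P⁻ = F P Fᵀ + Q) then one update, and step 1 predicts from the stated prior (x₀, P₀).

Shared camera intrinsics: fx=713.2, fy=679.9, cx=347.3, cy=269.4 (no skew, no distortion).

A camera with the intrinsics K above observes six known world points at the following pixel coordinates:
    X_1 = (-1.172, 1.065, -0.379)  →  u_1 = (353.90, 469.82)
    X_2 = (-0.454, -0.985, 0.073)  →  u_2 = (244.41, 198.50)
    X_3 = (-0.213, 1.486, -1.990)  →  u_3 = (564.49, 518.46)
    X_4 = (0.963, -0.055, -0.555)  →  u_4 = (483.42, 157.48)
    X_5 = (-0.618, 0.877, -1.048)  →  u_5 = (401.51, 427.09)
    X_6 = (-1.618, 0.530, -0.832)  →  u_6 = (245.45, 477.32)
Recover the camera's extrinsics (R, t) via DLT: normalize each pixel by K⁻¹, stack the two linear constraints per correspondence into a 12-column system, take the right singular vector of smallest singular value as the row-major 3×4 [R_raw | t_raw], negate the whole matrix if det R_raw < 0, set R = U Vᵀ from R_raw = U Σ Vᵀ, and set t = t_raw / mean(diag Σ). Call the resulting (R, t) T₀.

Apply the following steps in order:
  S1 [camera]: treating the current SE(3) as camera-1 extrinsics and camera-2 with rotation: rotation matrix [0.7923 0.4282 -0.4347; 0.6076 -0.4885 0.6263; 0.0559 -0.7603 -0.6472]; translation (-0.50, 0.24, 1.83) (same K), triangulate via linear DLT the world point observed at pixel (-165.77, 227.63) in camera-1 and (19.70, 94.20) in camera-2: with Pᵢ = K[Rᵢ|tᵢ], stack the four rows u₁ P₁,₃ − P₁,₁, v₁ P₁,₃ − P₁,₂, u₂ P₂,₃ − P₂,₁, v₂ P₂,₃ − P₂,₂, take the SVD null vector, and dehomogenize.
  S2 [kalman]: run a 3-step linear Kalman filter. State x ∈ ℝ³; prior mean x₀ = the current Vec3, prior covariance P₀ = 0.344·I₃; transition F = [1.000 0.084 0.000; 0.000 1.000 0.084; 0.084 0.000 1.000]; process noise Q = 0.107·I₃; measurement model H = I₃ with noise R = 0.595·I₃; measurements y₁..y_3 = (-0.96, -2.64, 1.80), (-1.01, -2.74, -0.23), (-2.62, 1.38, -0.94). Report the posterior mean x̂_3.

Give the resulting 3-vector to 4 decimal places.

source (pnp_recover): camera pose = R=[0.7475 0.6641 0.0134; -0.6629 0.7471 -0.0486; -0.0423 0.0275 0.9987], t=(0.2200, -0.1199, 5.2891)
after S1 (triangulate): (-1.8891, -1.9214, -1.8531)
after S2 (kf_track): (-1.9323, -1.1103, -0.6018)

result = (-1.9323, -1.1103, -0.6018)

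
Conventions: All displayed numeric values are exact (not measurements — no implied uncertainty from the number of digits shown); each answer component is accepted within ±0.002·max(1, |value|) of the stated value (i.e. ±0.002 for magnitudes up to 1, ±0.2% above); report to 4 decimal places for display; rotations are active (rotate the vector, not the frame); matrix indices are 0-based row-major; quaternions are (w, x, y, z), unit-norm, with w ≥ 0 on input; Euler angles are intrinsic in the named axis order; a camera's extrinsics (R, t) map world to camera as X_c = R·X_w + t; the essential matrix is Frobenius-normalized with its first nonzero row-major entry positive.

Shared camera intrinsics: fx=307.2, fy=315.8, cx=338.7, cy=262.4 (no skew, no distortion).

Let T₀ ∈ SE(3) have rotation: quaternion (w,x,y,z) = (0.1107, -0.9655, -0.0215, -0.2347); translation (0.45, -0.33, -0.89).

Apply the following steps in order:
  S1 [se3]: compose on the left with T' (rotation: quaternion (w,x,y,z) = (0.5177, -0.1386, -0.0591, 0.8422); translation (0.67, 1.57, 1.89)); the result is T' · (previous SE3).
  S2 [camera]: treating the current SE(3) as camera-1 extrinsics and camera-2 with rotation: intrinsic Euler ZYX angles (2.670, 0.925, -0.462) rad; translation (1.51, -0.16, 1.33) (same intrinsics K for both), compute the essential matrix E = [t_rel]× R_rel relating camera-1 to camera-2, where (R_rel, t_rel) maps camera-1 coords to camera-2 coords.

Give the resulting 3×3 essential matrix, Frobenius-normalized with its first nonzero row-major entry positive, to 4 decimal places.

matrix = [0.5713 0.0252 -0.2381; 0.1381 -0.1826 0.6309; -0.3902 0.0555 -0.1025]

after S1 (compose_se3): R=[-0.5043 0.8541 -0.1274; 0.8146 0.5195 0.2581; 0.2866 0.0263 -0.9577], t=(1.0231, 2.0815, 1.0431)
after S2 (essential): [0.5713 0.0252 -0.2381; 0.1381 -0.1826 0.6309; -0.3902 0.0555 -0.1025]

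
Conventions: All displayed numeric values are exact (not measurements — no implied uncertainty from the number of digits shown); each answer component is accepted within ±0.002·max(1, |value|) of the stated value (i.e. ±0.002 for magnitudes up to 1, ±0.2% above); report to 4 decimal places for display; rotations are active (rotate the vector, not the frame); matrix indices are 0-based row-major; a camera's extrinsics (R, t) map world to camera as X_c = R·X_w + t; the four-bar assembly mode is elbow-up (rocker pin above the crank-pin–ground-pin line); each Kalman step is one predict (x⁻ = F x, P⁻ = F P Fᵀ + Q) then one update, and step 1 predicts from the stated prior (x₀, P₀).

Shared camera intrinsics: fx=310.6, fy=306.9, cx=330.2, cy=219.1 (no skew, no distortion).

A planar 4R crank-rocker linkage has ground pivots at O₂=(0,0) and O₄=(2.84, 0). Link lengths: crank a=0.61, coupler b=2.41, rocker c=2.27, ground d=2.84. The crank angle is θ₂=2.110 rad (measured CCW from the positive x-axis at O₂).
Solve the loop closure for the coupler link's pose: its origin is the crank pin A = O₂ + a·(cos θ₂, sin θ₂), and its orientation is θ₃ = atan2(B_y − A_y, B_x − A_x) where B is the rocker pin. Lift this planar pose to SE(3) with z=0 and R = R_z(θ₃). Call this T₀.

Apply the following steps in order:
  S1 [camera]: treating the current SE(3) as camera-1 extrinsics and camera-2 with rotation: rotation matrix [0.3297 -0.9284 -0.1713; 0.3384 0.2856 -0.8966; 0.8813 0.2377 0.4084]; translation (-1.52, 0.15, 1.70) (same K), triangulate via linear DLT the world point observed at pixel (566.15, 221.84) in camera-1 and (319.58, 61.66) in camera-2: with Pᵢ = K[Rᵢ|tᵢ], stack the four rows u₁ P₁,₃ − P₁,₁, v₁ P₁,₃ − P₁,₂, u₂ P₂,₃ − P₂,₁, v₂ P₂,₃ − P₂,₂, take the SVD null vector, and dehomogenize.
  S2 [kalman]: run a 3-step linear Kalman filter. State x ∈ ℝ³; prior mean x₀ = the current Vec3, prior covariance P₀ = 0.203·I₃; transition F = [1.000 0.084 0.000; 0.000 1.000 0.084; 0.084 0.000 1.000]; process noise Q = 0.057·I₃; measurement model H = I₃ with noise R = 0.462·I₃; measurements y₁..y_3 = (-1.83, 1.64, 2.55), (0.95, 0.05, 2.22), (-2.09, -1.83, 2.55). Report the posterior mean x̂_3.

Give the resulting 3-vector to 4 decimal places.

result = (-0.4589, -0.5057, 2.2695)

source (fourbar_fk): coupler pose = R=[0.8122 -0.5834 0.0000; 0.5834 0.8122 0.0000; 0.0000 0.0000 1.0000], t=(-0.3132, 0.5235, 0.0000)
after S1 (triangulate): (1.1738, -1.4660, 1.9685)
after S2 (kf_track): (-0.4589, -0.5057, 2.2695)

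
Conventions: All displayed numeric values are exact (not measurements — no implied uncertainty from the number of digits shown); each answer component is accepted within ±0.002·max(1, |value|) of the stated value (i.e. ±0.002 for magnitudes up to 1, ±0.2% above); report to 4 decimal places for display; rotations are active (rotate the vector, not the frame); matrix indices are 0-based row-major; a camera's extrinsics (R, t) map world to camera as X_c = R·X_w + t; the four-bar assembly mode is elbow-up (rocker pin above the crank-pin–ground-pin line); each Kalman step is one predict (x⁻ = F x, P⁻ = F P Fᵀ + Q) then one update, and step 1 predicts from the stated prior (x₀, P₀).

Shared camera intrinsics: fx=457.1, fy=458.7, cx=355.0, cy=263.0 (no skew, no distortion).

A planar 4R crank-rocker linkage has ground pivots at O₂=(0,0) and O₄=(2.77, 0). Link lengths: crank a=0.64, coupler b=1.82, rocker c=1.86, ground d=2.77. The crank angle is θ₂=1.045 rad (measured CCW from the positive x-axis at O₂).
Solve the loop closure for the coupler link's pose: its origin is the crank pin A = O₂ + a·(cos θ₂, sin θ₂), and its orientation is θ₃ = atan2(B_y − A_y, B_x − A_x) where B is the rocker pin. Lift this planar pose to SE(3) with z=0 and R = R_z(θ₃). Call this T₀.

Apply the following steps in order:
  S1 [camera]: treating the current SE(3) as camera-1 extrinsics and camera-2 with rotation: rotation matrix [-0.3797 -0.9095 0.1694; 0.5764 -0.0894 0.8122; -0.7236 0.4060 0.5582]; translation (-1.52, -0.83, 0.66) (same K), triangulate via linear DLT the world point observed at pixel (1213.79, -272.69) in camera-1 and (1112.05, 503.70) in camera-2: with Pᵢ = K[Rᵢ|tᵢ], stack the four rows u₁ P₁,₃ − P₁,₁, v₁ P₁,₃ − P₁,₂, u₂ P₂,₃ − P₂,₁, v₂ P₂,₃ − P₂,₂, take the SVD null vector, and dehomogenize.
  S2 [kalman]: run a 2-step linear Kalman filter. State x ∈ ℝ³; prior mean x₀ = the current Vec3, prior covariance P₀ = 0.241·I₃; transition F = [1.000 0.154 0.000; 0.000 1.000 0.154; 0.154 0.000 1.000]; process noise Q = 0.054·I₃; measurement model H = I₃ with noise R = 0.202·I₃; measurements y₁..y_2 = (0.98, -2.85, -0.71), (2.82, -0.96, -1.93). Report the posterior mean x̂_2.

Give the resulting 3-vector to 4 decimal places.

result = (1.3343, -1.7381, -0.7560)

source (fourbar_fk): coupler pose = R=[0.8200 -0.5724 0.0000; 0.5724 0.8200 0.0000; 0.0000 0.0000 1.0000], t=(0.3212, 0.5536, 0.0000)
after S1 (triangulate): (0.1507, -1.9739, 0.8381)
after S2 (kf_track): (1.3343, -1.7381, -0.7560)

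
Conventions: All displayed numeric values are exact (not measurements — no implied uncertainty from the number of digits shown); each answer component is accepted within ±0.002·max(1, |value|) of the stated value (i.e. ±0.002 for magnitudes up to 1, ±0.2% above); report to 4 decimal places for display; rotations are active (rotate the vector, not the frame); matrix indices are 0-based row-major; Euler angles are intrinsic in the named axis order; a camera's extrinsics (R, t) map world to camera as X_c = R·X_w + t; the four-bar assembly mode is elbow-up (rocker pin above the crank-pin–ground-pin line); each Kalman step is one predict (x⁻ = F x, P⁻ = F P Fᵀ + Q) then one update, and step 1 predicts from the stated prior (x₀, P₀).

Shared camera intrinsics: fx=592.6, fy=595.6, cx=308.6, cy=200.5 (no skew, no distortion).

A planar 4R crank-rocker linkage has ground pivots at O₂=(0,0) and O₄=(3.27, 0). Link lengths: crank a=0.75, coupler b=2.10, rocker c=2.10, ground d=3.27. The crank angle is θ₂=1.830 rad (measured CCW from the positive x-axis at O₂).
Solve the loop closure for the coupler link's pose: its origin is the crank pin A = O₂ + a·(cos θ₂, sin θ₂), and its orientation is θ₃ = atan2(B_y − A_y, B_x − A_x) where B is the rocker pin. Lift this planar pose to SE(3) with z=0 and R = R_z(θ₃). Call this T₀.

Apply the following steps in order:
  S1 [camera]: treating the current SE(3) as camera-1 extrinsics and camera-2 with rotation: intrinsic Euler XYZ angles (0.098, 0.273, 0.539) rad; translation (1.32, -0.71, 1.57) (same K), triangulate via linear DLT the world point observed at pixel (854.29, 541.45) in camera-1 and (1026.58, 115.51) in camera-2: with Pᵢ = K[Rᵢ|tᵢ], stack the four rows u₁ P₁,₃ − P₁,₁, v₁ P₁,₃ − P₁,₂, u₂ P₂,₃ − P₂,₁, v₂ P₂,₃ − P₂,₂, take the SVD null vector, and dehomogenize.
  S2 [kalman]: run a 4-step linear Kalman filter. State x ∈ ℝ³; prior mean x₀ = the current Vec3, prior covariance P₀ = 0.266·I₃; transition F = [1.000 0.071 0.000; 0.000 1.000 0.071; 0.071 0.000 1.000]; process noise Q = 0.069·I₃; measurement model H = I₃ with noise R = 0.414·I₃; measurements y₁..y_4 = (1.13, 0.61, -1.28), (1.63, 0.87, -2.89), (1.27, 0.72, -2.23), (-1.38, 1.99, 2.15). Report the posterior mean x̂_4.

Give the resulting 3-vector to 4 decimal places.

result = (0.5236, 0.8975, -0.0360)

source (fourbar_fk): coupler pose = R=[0.9348 -0.3551 0.0000; 0.3551 0.9348 0.0000; 0.0000 0.0000 1.0000], t=(-0.1922, 0.7249, 0.0000)
after S1 (triangulate): (1.5594, -0.4257, 1.5385)
after S2 (kf_track): (0.5236, 0.8975, -0.0360)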